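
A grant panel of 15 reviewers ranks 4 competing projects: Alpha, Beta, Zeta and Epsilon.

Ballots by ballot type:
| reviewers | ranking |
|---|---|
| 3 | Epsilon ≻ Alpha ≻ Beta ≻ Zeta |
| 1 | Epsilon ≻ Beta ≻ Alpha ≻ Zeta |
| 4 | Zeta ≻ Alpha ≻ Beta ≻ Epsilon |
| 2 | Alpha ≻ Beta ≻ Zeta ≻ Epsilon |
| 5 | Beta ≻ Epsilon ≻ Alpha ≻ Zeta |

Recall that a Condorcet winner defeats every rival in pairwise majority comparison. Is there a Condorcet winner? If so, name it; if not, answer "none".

Head-to-head results (15 reviewers):
Alpha vs Beta: 9 to 6, Alpha.
Alpha vs Zeta: Alpha is ranked higher on 3+1+2+5 = 11 ballots, Zeta on 4. Alpha wins 11–4.
Alpha vs Epsilon: Alpha is ranked higher on 4+2 = 6 ballots, Epsilon on 9. Epsilon wins 9–6.
Beta vs Zeta: Beta preferred on 3+1+2+5 = 11 ballots; Beta wins 11–4.
Beta vs Epsilon: Beta is ranked higher on 4+2+5 = 11 ballots, Epsilon on 4. Beta wins 11–4.
Zeta vs Epsilon: Zeta is ranked higher on 4+2 = 6 ballots, Epsilon on 9. Epsilon wins 9–6.
Each project drops at least one matchup (Alpha loses to Epsilon; Beta loses to Alpha; Zeta loses to Alpha; Epsilon loses to Beta); the cycle Alpha beats Beta beats Epsilon beats Alpha rules out a Condorcet winner.

none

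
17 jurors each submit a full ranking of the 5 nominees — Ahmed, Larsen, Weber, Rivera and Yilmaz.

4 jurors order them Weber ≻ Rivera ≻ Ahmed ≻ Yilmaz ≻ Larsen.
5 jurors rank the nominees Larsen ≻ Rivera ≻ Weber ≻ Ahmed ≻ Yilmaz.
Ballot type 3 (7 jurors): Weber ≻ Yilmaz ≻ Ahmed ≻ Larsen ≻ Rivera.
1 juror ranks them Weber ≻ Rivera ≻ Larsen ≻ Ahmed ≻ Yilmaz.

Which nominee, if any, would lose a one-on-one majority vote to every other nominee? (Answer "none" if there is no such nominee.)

none

Head-to-head results (17 jurors):
Ahmed vs Larsen: Ahmed wins 11–6.
Ahmed vs Weber: Weber wins 17–0.
Ahmed vs Rivera: 7 for Ahmed, 10 for Rivera — Rivera by 10–7.
Ahmed vs Yilmaz: Ahmed is ranked higher on 4+5+1 = 10 ballots, Yilmaz on 7. Ahmed wins 10–7.
Larsen–Weber: Weber 12–5.
Larsen vs Rivera: Larsen, 12–5.
Larsen vs Yilmaz: 5+1 = 6 for Larsen, 11 for Yilmaz — Yilmaz by 11–6.
Weber–Rivera: Weber 12–5.
Weber vs Yilmaz: 4+5+7+1 = 17 for Weber, 0 for Yilmaz — Weber by 17–0.
Rivera vs Yilmaz: Rivera preferred on 4+5+1 = 10 ballots; Rivera wins 10–7.
No nominee is winless: Ahmed beats Larsen; Larsen beats Rivera; Weber beats Ahmed; Rivera beats Ahmed; Yilmaz beats Larsen. There is no Condorcet loser.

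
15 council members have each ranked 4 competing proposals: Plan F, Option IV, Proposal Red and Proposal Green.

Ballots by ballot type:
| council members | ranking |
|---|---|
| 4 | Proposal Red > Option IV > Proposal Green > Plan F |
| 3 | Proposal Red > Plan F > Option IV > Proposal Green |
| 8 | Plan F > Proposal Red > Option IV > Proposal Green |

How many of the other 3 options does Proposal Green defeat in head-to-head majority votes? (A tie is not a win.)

0

Proposal Green against each rival (15 council members):
Proposal Green vs Plan F: Proposal Green preferred on 4 ballots; Plan F wins 11–4.
Proposal Green–Option IV: Option IV 15–0.
Proposal Green vs Proposal Red: Proposal Red, 15–0.
Proposal Green beats no one; loses to Plan F, Option IV, Proposal Red — 0 pairwise wins.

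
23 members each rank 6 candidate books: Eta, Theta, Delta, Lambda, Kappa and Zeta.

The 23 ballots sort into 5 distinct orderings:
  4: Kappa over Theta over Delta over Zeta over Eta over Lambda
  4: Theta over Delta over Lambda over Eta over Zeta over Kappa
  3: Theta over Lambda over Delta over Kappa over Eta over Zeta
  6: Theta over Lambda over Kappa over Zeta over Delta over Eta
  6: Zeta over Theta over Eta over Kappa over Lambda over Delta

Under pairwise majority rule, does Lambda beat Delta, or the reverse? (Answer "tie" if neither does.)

Ballots ranking Lambda above Delta: 3 + 6 + 6 = 15.
Ballots ranking Delta above Lambda: 23 − 15 = 8.
Lambda wins the head-to-head 15–8.

Lambda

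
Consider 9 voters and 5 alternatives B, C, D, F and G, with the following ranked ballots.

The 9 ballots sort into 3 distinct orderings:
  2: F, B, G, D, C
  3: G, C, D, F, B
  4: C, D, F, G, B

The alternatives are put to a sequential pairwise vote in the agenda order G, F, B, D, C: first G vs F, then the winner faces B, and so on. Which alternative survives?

Round 1: G vs F — 3–6, F advances.
Round 2: F vs B — 9–0, F advances.
Round 3: F vs D — 2–7, D advances.
Round 4: D vs C — 2–7, C advances.
The agenda winner is C.

C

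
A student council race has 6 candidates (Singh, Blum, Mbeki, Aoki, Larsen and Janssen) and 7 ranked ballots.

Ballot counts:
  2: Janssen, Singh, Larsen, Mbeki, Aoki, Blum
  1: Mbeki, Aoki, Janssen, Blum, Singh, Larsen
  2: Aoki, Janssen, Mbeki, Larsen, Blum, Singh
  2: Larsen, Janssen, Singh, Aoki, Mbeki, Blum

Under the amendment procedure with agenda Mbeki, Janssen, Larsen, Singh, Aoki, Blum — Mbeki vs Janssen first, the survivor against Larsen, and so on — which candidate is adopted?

Janssen

Round 1: Mbeki vs Janssen — 1–6, Janssen advances.
Round 2: Janssen vs Larsen — 5–2, Janssen advances.
Round 3: Janssen vs Singh — 7–0, Janssen advances.
Round 4: Janssen vs Aoki — 4–3, Janssen advances.
Round 5: Janssen vs Blum — 7–0, Janssen advances.
Janssen survives the agenda.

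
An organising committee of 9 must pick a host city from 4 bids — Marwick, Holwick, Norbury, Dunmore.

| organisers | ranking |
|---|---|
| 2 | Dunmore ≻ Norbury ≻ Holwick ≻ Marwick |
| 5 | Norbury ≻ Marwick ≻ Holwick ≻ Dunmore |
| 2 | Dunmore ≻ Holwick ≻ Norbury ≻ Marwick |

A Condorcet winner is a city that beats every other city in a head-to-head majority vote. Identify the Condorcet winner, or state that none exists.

Norbury

Pairwise majorities:
Marwick–Holwick: Marwick 5–4.
Marwick–Norbury: Norbury 9–0.
Marwick vs Dunmore: Marwick wins 5–4.
Holwick vs Norbury: Holwick preferred on 2 ballots; Norbury wins 7–2.
Holwick–Dunmore: Holwick 5–4.
Norbury–Dunmore: Norbury 5–4.
Only Norbury has no losses; Norbury is the Condorcet winner.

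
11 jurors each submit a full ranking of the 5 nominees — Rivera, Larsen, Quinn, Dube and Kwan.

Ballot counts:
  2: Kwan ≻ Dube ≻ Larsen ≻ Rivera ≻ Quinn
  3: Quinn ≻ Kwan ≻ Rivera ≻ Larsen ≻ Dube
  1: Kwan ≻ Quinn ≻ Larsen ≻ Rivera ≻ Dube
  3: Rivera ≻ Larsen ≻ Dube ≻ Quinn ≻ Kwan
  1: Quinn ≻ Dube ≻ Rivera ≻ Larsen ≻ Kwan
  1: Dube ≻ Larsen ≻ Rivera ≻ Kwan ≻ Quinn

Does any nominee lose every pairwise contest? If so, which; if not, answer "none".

none

Head-to-head results (11 jurors):
Rivera vs Larsen: 7 to 4, Rivera.
Rivera vs Quinn: Rivera wins 6–5.
Rivera vs Dube: Rivera wins 7–4.
Rivera vs Kwan: Kwan, 6–5.
Larsen vs Quinn: 2+3+1 = 6 for Larsen, 5 for Quinn — Larsen by 6–5.
Larsen–Dube: Larsen 7–4.
Larsen–Kwan: Kwan 6–5.
Quinn vs Dube: 3+1+1 = 5 for Quinn, 6 for Dube — Dube by 6–5.
Quinn–Kwan: Quinn 7–4.
Dube vs Kwan: Kwan wins 6–5.
Every nominee wins at least one matchup (Rivera beats Larsen; Larsen beats Quinn; Quinn beats Kwan; Dube beats Quinn; Kwan beats Rivera), so there is no Condorcet loser.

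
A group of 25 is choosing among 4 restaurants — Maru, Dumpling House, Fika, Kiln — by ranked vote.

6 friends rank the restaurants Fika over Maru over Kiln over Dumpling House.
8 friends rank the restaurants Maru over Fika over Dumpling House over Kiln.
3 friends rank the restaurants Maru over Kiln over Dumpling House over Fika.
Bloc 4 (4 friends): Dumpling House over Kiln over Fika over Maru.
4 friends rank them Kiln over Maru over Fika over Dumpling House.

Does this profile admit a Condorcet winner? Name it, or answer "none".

Maru

Head-to-head results (25 friends):
Maru vs Dumpling House: Maru, 21–4.
Maru vs Fika: Maru, 15–10.
Maru vs Kiln: Maru, 17–8.
Dumpling House vs Fika: Fika, 18–7.
Dumpling House vs Kiln: Kiln, 13–12.
Fika vs Kiln: Fika, 14–11.
Only Maru has no losses; Maru is the Condorcet winner.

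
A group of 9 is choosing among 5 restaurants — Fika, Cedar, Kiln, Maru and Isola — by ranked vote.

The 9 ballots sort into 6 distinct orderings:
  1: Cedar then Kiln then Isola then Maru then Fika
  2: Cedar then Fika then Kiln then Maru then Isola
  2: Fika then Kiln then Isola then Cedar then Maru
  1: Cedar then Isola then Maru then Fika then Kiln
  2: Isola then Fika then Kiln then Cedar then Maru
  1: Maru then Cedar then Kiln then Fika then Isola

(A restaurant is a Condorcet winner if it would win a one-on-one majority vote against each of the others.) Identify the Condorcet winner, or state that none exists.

Head-to-head results (9 friends):
Fika vs Cedar: Cedar, 5–4.
Fika vs Kiln: Fika wins 7–2.
Fika vs Maru: Fika wins 6–3.
Fika vs Isola: Fika, 5–4.
Cedar vs Kiln: Cedar wins 5–4.
Cedar vs Maru: Cedar, 8–1.
Cedar vs Isola: Cedar, 5–4.
Kiln–Maru: Kiln 7–2.
Kiln vs Isola: Kiln wins 6–3.
Maru vs Isola: Isola, 6–3.
Cedar wins every pairwise contest, so Cedar is the Condorcet winner.

Cedar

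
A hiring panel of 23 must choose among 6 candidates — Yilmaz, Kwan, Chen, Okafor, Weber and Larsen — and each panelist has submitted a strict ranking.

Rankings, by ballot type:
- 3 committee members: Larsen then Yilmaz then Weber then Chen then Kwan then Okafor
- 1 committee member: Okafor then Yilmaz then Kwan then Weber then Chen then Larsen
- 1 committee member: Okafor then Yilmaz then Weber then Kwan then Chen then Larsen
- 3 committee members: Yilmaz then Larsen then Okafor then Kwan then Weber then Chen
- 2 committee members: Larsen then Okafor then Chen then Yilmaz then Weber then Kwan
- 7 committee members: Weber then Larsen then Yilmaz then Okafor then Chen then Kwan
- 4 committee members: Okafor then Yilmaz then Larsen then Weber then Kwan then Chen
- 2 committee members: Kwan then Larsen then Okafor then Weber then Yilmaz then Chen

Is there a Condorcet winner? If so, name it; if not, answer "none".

Head-to-head results (23 committee members):
Yilmaz vs Kwan: Yilmaz, 21–2.
Yilmaz vs Chen: Yilmaz is ranked higher on 21 ballots, Chen on 2. Yilmaz wins 21–2.
Yilmaz vs Okafor: Yilmaz preferred on 3+3+7 = 13 ballots; Yilmaz wins 13–10.
Yilmaz–Weber: Yilmaz 14–9.
Yilmaz vs Larsen: Larsen, 14–9.
Kwan vs Chen: Chen wins 12–11.
Kwan vs Okafor: 5 to 18, Okafor.
Kwan vs Weber: 1+3+2 = 6 for Kwan, 17 for Weber — Weber by 17–6.
Kwan vs Larsen: Kwan is ranked higher on 1+1+2 = 4 ballots, Larsen on 19. Larsen wins 19–4.
Chen–Okafor: Okafor 20–3.
Chen vs Weber: Weber wins 21–2.
Chen vs Larsen: Larsen, 21–2.
Okafor vs Weber: 1+1+3+2+4+2 = 13 for Okafor, 10 for Weber — Okafor by 13–10.
Okafor–Larsen: Larsen 17–6.
Weber vs Larsen: Larsen wins 14–9.
Larsen beats each of Yilmaz, Kwan, Chen, Okafor, Weber — Larsen is the Condorcet winner.

Larsen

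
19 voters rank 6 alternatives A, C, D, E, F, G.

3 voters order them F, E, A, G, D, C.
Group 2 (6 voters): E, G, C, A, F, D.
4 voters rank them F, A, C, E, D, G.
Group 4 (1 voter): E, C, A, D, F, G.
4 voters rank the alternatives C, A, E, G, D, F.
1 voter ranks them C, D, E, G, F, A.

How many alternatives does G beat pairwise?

2

G against each rival (19 voters):
G vs A: 7 to 12, A.
G vs C: C wins 10–9.
G vs D: 13 to 6, G.
G vs E: E wins 19–0.
G vs F: G, 11–8.
G beats D, F; loses to A, C, E — 2 pairwise wins.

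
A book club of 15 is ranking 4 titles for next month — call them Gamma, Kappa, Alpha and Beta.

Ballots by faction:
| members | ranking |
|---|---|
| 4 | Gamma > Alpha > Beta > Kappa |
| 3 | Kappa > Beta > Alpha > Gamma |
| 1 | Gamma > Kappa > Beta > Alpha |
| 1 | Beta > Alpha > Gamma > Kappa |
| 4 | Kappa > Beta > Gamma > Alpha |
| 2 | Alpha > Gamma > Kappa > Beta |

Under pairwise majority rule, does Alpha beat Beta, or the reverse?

Ballots ranking Alpha above Beta: 4 + 2 = 6.
Ballots ranking Beta above Alpha: 15 − 6 = 9.
Beta wins the head-to-head 9–6.

Beta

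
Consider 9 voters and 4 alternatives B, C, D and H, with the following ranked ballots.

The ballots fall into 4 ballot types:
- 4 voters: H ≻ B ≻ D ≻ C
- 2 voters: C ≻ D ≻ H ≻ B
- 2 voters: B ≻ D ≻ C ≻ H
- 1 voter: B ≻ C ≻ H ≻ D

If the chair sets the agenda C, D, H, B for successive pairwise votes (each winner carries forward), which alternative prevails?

Round 1: C vs D — 3–6, D advances.
Round 2: D vs H — 4–5, H advances.
Round 3: H vs B — 6–3, H advances.
H survives the agenda.

H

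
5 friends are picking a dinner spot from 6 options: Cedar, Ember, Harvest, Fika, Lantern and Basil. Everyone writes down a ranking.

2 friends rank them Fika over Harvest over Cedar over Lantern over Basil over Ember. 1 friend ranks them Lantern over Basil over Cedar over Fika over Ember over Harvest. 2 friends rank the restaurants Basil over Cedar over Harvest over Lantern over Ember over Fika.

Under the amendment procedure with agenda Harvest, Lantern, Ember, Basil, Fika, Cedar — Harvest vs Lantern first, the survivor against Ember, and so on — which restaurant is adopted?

Round 1: Harvest vs Lantern — 4–1, Harvest advances.
Round 2: Harvest vs Ember — 4–1, Harvest advances.
Round 3: Harvest vs Basil — 2–3, Basil advances.
Round 4: Basil vs Fika — 3–2, Basil advances.
Round 5: Basil vs Cedar — 3–2, Basil advances.
The agenda winner is Basil.

Basil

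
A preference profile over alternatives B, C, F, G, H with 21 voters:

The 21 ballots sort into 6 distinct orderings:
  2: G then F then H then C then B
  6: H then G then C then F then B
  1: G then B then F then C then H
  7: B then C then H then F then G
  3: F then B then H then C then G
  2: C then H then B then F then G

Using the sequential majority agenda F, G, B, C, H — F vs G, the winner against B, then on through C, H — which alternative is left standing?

H

Round 1: F vs G — 12–9, F advances.
Round 2: F vs B — 11–10, F advances.
Round 3: F vs C — 6–15, C advances.
Round 4: C vs H — 10–11, H advances.
The agenda winner is H.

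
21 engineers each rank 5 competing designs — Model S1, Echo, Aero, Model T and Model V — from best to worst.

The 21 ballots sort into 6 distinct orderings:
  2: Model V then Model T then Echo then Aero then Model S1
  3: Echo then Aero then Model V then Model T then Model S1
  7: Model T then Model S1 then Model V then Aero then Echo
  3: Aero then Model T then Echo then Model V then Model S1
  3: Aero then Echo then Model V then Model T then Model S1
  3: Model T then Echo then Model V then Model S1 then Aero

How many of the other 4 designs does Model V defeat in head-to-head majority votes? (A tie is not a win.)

2

Model V against each rival (21 engineers):
Model V–Model S1: Model V 14–7.
Model V vs Echo: 2+7 = 9 for Model V, 12 for Echo — Echo by 12–9.
Model V vs Aero: Model V is ranked higher on 2+7+3 = 12 ballots, Aero on 9. Model V wins 12–9.
Model V vs Model T: Model T wins 13–8.
Model V beats Model S1, Aero; loses to Echo, Model T — 2 pairwise wins.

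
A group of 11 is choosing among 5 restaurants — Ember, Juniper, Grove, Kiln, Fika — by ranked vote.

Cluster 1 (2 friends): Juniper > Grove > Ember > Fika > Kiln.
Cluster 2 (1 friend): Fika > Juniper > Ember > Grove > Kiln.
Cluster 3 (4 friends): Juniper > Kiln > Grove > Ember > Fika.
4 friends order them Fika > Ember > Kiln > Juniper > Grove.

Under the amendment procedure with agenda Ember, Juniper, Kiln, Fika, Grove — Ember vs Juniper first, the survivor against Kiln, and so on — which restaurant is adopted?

Round 1: Ember vs Juniper — 4–7, Juniper advances.
Round 2: Juniper vs Kiln — 7–4, Juniper advances.
Round 3: Juniper vs Fika — 6–5, Juniper advances.
Round 4: Juniper vs Grove — 11–0, Juniper advances.
Juniper survives the agenda.

Juniper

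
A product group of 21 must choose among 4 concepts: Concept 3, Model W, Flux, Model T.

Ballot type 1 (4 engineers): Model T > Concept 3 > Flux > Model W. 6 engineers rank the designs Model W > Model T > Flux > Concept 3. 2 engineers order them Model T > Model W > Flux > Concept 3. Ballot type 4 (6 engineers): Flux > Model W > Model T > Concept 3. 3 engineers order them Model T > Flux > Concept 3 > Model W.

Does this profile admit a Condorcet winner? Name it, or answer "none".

Pairwise majorities:
Concept 3–Model W: Model W 14–7.
Concept 3 vs Flux: Flux, 17–4.
Concept 3 vs Model T: 0 for Concept 3, 21 for Model T — Model T by 21–0.
Model W vs Flux: Model W is ranked higher on 6+2 = 8 ballots, Flux on 13. Flux wins 13–8.
Model W vs Model T: Model W wins 12–9.
Flux vs Model T: Model T wins 15–6.
Each design drops at least one matchup (Concept 3 loses to Model W; Model W loses to Flux; Flux loses to Model T; Model T loses to Model W); the cycle Model W > Model T > Flux > Model W rules out a Condorcet winner.

none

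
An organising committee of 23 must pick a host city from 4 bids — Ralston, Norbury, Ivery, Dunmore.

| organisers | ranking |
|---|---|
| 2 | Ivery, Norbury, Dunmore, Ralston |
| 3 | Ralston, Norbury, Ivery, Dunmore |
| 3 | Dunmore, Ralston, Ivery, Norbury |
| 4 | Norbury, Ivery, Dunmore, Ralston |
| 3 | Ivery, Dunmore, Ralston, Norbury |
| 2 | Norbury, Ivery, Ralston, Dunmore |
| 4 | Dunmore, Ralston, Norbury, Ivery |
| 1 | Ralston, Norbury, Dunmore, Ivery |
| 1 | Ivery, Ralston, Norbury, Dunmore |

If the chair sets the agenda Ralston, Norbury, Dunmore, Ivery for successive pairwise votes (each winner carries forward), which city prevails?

Round 1: Ralston vs Norbury — 15–8, Ralston advances.
Round 2: Ralston vs Dunmore — 7–16, Dunmore advances.
Round 3: Dunmore vs Ivery — 8–15, Ivery advances.
Ivery survives the agenda.

Ivery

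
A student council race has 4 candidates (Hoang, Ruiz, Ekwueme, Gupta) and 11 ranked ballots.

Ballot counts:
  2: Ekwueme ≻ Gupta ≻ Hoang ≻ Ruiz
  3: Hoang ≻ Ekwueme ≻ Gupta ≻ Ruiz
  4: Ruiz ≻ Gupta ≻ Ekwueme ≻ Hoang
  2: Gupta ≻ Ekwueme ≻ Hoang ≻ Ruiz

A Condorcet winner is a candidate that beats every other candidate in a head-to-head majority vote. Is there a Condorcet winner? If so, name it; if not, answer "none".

Check each pair by majority over 11 ballots:
Hoang vs Ruiz: Hoang wins 7–4.
Hoang–Ekwueme: Ekwueme 8–3.
Hoang–Gupta: Gupta 8–3.
Ruiz–Ekwueme: Ekwueme 7–4.
Ruiz vs Gupta: Gupta, 7–4.
Ekwueme–Gupta: Gupta 6–5.
Gupta defeats every rival head-to-head and is the Condorcet winner.

Gupta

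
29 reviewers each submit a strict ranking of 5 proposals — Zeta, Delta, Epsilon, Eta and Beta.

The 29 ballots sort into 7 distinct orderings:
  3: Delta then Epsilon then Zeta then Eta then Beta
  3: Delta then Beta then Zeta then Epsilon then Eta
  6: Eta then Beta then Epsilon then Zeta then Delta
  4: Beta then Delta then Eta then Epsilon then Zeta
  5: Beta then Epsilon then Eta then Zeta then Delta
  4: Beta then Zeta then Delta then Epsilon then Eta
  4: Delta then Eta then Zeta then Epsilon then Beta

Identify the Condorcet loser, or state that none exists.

none

Pairwise majorities:
Zeta vs Delta: 15 to 14, Zeta.
Zeta vs Epsilon: Epsilon, 18–11.
Zeta–Eta: Eta 19–10.
Zeta vs Beta: Zeta is ranked higher on 3+4 = 7 ballots, Beta on 22. Beta wins 22–7.
Delta vs Epsilon: Delta, 18–11.
Delta vs Eta: Delta, 18–11.
Delta vs Beta: Delta is ranked higher on 3+3+4 = 10 ballots, Beta on 19. Beta wins 19–10.
Epsilon vs Eta: Epsilon wins 15–14.
Epsilon vs Beta: Beta wins 22–7.
Eta vs Beta: 3+6+4 = 13 for Eta, 16 for Beta — Beta by 16–13.
Every project wins at least one matchup (Zeta beats Delta; Delta beats Epsilon; Epsilon beats Zeta; Eta beats Zeta; Beta beats Zeta), so there is no Condorcet loser.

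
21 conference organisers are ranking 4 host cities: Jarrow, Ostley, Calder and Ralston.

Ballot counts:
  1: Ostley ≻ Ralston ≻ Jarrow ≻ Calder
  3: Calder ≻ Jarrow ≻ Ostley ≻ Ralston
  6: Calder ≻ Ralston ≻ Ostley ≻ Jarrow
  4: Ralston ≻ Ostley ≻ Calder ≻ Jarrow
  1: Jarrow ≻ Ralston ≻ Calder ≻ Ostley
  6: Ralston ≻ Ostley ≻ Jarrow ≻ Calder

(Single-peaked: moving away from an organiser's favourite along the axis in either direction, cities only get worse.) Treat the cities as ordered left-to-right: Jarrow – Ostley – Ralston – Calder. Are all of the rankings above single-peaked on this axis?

Axis positions: Jarrow=1, Ostley=2, Ralston=3, Calder=4.
Group 1 (peak Ostley at position 2): ranking walks positions 2-3-1-4, expanding outward from the peak — single-peaked.
Group 2: ranking walks positions 4-1-2-3; Jarrow is ranked above Ralston even though Ralston lies between Jarrow and the peak Calder on the axis — preferences dip and rise again. Not single-peaked.
Group 3 (peak Calder at position 4): ranking walks positions 4-3-2-1, expanding outward from the peak — single-peaked.
Group 4 (peak Ralston at position 3): ranking walks positions 3-2-4-1, expanding outward from the peak — single-peaked.
Group 5: ranking walks positions 1-3-4-2; Ralston is ranked above Ostley even though Ostley lies between Ralston and the peak Jarrow on the axis — preferences dip and rise again. Not single-peaked.
Group 6 (peak Ralston at position 3): ranking walks positions 3-2-1-4, expanding outward from the peak — single-peaked.
Group 2 violates single-peakedness, so the profile is not single-peaked on this axis.

no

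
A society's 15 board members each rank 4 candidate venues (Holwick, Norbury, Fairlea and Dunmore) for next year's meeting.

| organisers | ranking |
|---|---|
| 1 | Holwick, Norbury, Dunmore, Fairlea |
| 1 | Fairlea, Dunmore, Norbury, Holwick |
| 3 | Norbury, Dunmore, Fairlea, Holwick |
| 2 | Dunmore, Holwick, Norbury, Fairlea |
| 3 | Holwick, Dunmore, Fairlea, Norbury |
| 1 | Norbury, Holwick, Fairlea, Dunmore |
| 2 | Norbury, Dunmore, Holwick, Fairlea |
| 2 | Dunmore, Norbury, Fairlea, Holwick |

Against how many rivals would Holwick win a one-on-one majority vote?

1

Holwick against each rival (15 organisers):
Holwick vs Norbury: 6 to 9, Norbury.
Holwick–Fairlea: Holwick 9–6.
Holwick–Dunmore: Dunmore 10–5.
Holwick beats Fairlea; loses to Norbury, Dunmore — 1 pairwise win.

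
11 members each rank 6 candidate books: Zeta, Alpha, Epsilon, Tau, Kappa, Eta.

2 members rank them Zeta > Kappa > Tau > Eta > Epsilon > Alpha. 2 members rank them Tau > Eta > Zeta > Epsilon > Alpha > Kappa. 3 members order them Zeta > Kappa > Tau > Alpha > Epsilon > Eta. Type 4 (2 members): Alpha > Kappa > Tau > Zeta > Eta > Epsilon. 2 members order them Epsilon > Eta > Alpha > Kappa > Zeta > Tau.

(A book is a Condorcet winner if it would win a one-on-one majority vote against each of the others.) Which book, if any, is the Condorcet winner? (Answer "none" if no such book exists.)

Zeta

Pairwise majorities:
Zeta vs Alpha: Zeta wins 7–4.
Zeta vs Epsilon: Zeta wins 9–2.
Zeta vs Tau: Zeta wins 7–4.
Zeta–Kappa: Zeta 7–4.
Zeta vs Eta: Zeta, 7–4.
Alpha–Epsilon: Epsilon 6–5.
Alpha vs Tau: Tau, 7–4.
Alpha–Kappa: Alpha 6–5.
Alpha vs Eta: Eta, 6–5.
Epsilon vs Tau: Tau, 9–2.
Epsilon–Kappa: Kappa 7–4.
Epsilon vs Eta: Eta, 6–5.
Tau vs Kappa: Kappa, 9–2.
Tau vs Eta: Tau wins 9–2.
Kappa vs Eta: Kappa, 7–4.
Zeta defeats every rival head-to-head and is the Condorcet winner.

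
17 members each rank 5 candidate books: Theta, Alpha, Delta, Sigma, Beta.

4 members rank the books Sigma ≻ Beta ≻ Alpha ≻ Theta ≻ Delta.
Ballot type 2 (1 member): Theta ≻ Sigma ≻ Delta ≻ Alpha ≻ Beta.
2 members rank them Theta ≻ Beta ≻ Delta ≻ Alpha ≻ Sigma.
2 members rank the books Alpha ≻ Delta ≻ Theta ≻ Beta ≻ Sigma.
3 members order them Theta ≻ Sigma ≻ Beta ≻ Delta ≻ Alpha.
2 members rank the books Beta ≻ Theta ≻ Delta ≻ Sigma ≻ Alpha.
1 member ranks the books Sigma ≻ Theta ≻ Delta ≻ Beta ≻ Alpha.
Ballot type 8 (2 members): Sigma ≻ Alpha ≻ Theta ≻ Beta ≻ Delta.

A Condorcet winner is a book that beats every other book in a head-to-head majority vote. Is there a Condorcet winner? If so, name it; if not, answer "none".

Check each pair by majority over 17 ballots:
Theta vs Alpha: 9 to 8, Theta.
Theta vs Delta: 15 to 2, Theta.
Theta vs Sigma: Theta is ranked higher on 1+2+2+3+2 = 10 ballots, Sigma on 7. Theta wins 10–7.
Theta vs Beta: 11 to 6, Theta.
Alpha vs Delta: 4+2+2 = 8 for Alpha, 9 for Delta — Delta by 9–8.
Alpha vs Sigma: 2+2 = 4 for Alpha, 13 for Sigma — Sigma by 13–4.
Alpha vs Beta: 1+2+2 = 5 for Alpha, 12 for Beta — Beta by 12–5.
Delta vs Sigma: 6 to 11, Sigma.
Delta vs Beta: Delta preferred on 1+2+1 = 4 ballots; Beta wins 13–4.
Sigma vs Beta: 4+1+3+1+2 = 11 for Sigma, 6 for Beta — Sigma by 11–6.
Theta wins every pairwise contest, so Theta is the Condorcet winner.

Theta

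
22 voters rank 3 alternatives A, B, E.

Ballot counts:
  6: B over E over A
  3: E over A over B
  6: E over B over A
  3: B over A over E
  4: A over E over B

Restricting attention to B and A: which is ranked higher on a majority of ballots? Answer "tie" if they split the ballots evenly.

Ballots ranking B above A: 6 + 6 + 3 = 15.
Ballots ranking A above B: 22 − 15 = 7.
B wins the head-to-head 15–7.

B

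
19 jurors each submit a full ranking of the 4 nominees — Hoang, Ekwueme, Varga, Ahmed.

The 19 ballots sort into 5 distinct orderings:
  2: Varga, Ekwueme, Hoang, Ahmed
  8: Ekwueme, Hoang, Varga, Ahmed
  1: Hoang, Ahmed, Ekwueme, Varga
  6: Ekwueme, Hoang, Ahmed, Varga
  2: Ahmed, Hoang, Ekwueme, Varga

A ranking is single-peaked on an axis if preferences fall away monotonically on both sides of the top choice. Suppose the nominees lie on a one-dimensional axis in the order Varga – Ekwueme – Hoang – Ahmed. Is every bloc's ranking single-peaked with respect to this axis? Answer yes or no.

yes

Axis positions: Varga=1, Ekwueme=2, Hoang=3, Ahmed=4.
Bloc 1 (peak Varga at position 1): ranking walks positions 1-2-3-4, expanding outward from the peak — single-peaked.
Bloc 2 (peak Ekwueme at position 2): ranking walks positions 2-3-1-4, expanding outward from the peak — single-peaked.
Bloc 3 (peak Hoang at position 3): ranking walks positions 3-4-2-1, expanding outward from the peak — single-peaked.
Bloc 4 (peak Ekwueme at position 2): ranking walks positions 2-3-4-1, expanding outward from the peak — single-peaked.
Bloc 5 (peak Ahmed at position 4): ranking walks positions 4-3-2-1, expanding outward from the peak — single-peaked.
Every ranking is single-peaked on this axis.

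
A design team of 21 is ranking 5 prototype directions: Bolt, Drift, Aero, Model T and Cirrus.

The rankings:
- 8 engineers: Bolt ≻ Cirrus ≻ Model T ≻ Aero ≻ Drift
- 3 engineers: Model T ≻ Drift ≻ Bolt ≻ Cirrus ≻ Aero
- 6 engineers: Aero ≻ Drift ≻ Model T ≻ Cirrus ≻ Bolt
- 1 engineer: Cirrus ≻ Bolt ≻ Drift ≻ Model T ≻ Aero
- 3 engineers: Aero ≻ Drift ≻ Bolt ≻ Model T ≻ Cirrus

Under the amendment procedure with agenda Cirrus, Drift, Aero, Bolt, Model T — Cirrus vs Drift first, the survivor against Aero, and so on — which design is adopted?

Round 1: Cirrus vs Drift — 9–12, Drift advances.
Round 2: Drift vs Aero — 4–17, Aero advances.
Round 3: Aero vs Bolt — 9–12, Bolt advances.
Round 4: Bolt vs Model T — 12–9, Bolt advances.
The agenda winner is Bolt.

Bolt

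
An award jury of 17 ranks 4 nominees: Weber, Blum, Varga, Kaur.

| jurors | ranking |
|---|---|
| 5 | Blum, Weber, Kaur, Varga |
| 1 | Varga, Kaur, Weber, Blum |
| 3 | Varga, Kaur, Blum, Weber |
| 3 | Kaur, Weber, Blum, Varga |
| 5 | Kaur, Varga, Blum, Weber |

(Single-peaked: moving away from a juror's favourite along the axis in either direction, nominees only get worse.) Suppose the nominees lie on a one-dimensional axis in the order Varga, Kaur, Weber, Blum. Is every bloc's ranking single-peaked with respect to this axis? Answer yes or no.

no

Axis positions: Varga=1, Kaur=2, Weber=3, Blum=4.
Bloc 1 (peak Blum at position 4): ranking walks positions 4-3-2-1, expanding outward from the peak — single-peaked.
Bloc 2 (peak Varga at position 1): ranking walks positions 1-2-3-4, expanding outward from the peak — single-peaked.
Bloc 3: ranking walks positions 1-2-4-3; Blum is ranked above Weber even though Weber lies between Blum and the peak Varga on the axis — preferences dip and rise again. Not single-peaked.
Bloc 4 (peak Kaur at position 2): ranking walks positions 2-3-4-1, expanding outward from the peak — single-peaked.
Bloc 5: ranking walks positions 2-1-4-3; Blum is ranked above Weber even though Weber lies between Blum and the peak Kaur on the axis — preferences dip and rise again. Not single-peaked.
Bloc 3 violates single-peakedness, so the profile is not single-peaked on this axis.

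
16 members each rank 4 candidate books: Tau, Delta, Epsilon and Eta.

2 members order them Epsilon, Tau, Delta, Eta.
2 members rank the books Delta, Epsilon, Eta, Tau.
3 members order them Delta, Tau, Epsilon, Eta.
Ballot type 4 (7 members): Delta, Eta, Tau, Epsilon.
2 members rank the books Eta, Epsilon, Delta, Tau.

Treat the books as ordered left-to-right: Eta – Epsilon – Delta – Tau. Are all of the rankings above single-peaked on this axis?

Axis positions: Eta=1, Epsilon=2, Delta=3, Tau=4.
Ballot type 1: ranking walks positions 2-4-3-1; Tau is ranked above Delta even though Delta lies between Tau and the peak Epsilon on the axis — preferences dip and rise again. Not single-peaked.
Ballot type 2 (peak Delta at position 3): ranking walks positions 3-2-1-4, expanding outward from the peak — single-peaked.
Ballot type 3 (peak Delta at position 3): ranking walks positions 3-4-2-1, expanding outward from the peak — single-peaked.
Ballot type 4: ranking walks positions 3-1-4-2; Eta is ranked above Epsilon even though Epsilon lies between Eta and the peak Delta on the axis — preferences dip and rise again. Not single-peaked.
Ballot type 5 (peak Eta at position 1): ranking walks positions 1-2-3-4, expanding outward from the peak — single-peaked.
Ballot type 1 violates single-peakedness, so the profile is not single-peaked on this axis.

no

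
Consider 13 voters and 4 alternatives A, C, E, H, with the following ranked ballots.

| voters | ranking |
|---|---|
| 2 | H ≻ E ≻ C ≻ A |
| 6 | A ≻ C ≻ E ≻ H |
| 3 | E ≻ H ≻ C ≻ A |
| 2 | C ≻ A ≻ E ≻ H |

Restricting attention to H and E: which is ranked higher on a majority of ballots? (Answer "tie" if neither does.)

E

Ballots ranking H above E: 2.
Ballots ranking E above H: 13 − 2 = 11.
E wins the head-to-head 11–2.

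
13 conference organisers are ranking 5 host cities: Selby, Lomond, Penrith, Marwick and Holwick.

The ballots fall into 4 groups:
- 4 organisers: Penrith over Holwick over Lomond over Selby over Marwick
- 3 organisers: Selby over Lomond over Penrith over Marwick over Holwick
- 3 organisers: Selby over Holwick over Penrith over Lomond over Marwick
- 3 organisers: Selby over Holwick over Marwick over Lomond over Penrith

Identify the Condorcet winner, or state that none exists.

Pairwise majorities:
Selby vs Lomond: Selby, 9–4.
Selby–Penrith: Selby 9–4.
Selby–Marwick: Selby 13–0.
Selby vs Holwick: Selby wins 9–4.
Lomond–Penrith: Penrith 7–6.
Lomond vs Marwick: Lomond wins 10–3.
Lomond vs Holwick: Holwick, 10–3.
Penrith vs Marwick: Penrith wins 10–3.
Penrith vs Holwick: Penrith wins 7–6.
Marwick vs Holwick: Holwick wins 10–3.
Selby wins every pairwise contest, so Selby is the Condorcet winner.

Selby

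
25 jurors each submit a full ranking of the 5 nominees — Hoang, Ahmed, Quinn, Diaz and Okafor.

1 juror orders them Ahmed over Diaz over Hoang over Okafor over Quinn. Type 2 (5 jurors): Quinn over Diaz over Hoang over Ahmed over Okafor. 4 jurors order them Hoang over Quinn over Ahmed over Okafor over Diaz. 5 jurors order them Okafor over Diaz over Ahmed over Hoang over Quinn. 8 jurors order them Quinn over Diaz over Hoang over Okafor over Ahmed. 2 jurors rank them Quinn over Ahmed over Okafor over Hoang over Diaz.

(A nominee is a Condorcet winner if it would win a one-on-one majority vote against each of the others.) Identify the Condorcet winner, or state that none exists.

Pairwise majorities:
Hoang vs Ahmed: Hoang, 17–8.
Hoang–Quinn: Quinn 15–10.
Hoang–Diaz: Diaz 19–6.
Hoang–Okafor: Hoang 18–7.
Ahmed vs Quinn: Quinn wins 19–6.
Ahmed vs Diaz: Diaz, 18–7.
Ahmed vs Okafor: Okafor, 13–12.
Quinn–Diaz: Quinn 19–6.
Quinn–Okafor: Quinn 19–6.
Diaz–Okafor: Diaz 14–11.
Quinn wins every pairwise contest, so Quinn is the Condorcet winner.

Quinn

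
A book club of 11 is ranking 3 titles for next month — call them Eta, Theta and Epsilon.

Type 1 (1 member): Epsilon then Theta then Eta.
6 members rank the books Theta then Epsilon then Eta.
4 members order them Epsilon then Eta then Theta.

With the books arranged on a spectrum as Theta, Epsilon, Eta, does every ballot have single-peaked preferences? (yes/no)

Axis positions: Theta=1, Epsilon=2, Eta=3.
Type 1 (peak Epsilon at position 2): ranking walks positions 2-1-3, expanding outward from the peak — single-peaked.
Type 2 (peak Theta at position 1): ranking walks positions 1-2-3, expanding outward from the peak — single-peaked.
Type 3 (peak Epsilon at position 2): ranking walks positions 2-3-1, expanding outward from the peak — single-peaked.
Every ranking is single-peaked on this axis.

yes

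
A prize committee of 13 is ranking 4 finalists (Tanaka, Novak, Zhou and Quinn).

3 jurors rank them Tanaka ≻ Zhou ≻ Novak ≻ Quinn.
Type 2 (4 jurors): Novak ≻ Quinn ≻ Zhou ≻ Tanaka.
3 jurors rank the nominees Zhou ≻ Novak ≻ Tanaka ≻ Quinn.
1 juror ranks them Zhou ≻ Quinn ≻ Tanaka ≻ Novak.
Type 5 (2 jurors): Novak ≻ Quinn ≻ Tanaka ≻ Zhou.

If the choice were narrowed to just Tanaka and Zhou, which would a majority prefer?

Ballots ranking Tanaka above Zhou: 3 + 2 = 5.
Ballots ranking Zhou above Tanaka: 13 − 5 = 8.
Zhou wins the head-to-head 8–5.

Zhou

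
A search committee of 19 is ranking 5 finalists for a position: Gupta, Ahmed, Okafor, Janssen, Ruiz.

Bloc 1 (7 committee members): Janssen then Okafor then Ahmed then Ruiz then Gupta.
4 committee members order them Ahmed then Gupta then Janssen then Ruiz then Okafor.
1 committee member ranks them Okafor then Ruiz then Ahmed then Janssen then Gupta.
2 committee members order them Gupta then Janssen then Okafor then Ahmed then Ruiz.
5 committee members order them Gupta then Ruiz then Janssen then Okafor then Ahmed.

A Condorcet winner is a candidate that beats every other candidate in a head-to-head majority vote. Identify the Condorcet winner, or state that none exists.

none

Check each pair by majority over 19 ballots:
Gupta vs Ahmed: 7 to 12, Ahmed.
Gupta vs Okafor: 4+2+5 = 11 for Gupta, 8 for Okafor — Gupta by 11–8.
Gupta vs Janssen: 11 to 8, Gupta.
Gupta vs Ruiz: 4+2+5 = 11 for Gupta, 8 for Ruiz — Gupta by 11–8.
Ahmed vs Okafor: Ahmed is ranked higher on 4 ballots, Okafor on 15. Okafor wins 15–4.
Ahmed vs Janssen: 5 to 14, Janssen.
Ahmed vs Ruiz: 7+4+2 = 13 for Ahmed, 6 for Ruiz — Ahmed by 13–6.
Okafor vs Janssen: 1 to 18, Janssen.
Okafor vs Ruiz: 7+1+2 = 10 for Okafor, 9 for Ruiz — Okafor by 10–9.
Janssen vs Ruiz: Janssen preferred on 7+4+2 = 13 ballots; Janssen wins 13–6.
Each candidate drops at least one matchup (Gupta loses to Ahmed; Ahmed loses to Okafor; Okafor loses to Gupta; Janssen loses to Gupta; Ruiz loses to Gupta); the cycle Gupta beats Okafor beats Ahmed beats Gupta rules out a Condorcet winner.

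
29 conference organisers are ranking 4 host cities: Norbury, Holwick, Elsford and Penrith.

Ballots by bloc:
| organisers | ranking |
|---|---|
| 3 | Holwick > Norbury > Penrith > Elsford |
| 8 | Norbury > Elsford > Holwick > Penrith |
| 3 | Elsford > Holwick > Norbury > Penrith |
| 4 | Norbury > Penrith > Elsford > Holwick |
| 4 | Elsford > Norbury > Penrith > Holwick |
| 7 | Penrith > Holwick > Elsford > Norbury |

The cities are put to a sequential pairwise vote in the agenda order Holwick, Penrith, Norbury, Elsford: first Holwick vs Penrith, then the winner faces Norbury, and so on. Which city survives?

Norbury

Round 1: Holwick vs Penrith — 14–15, Penrith advances.
Round 2: Penrith vs Norbury — 7–22, Norbury advances.
Round 3: Norbury vs Elsford — 15–14, Norbury advances.
The agenda winner is Norbury.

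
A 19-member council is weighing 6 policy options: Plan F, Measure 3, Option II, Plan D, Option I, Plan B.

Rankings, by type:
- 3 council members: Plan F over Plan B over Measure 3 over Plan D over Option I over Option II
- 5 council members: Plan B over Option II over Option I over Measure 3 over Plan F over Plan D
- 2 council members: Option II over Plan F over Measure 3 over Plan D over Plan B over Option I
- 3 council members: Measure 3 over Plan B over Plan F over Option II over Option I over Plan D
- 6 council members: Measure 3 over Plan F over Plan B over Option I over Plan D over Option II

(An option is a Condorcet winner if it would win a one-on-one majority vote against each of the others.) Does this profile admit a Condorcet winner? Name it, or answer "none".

Measure 3

Check each pair by majority over 19 ballots:
Plan F vs Measure 3: Measure 3 wins 14–5.
Plan F vs Option II: Plan F, 12–7.
Plan F vs Plan D: Plan F wins 19–0.
Plan F vs Option I: Plan F, 14–5.
Plan F vs Plan B: Plan F, 11–8.
Measure 3 vs Option II: Measure 3, 12–7.
Measure 3 vs Plan D: Measure 3 wins 19–0.
Measure 3–Option I: Measure 3 14–5.
Measure 3 vs Plan B: Measure 3, 11–8.
Option II–Plan D: Option II 10–9.
Option II vs Option I: Option II, 10–9.
Option II–Plan B: Plan B 17–2.
Plan D vs Option I: Option I, 14–5.
Plan D vs Plan B: Plan B wins 17–2.
Option I vs Plan B: Plan B wins 19–0.
Only Measure 3 has no losses; Measure 3 is the Condorcet winner.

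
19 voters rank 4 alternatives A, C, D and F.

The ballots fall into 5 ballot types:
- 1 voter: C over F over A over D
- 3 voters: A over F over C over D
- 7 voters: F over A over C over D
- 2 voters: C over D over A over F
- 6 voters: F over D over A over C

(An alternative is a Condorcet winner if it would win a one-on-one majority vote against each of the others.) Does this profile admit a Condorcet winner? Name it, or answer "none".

F

Pairwise majorities:
A vs C: A is ranked higher on 3+7+6 = 16 ballots, C on 3. A wins 16–3.
A vs D: 11 to 8, A.
A–F: F 14–5.
C vs D: C wins 13–6.
C vs F: F wins 16–3.
D vs F: F, 17–2.
F wins every pairwise contest, so F is the Condorcet winner.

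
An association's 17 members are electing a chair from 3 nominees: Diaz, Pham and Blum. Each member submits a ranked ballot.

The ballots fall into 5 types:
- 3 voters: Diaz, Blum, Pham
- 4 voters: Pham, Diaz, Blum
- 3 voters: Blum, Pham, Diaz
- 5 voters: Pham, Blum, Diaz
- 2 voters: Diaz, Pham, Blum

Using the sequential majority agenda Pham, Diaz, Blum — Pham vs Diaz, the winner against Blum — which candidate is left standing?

Round 1: Pham vs Diaz — 12–5, Pham advances.
Round 2: Pham vs Blum — 11–6, Pham advances.
Pham survives the agenda.

Pham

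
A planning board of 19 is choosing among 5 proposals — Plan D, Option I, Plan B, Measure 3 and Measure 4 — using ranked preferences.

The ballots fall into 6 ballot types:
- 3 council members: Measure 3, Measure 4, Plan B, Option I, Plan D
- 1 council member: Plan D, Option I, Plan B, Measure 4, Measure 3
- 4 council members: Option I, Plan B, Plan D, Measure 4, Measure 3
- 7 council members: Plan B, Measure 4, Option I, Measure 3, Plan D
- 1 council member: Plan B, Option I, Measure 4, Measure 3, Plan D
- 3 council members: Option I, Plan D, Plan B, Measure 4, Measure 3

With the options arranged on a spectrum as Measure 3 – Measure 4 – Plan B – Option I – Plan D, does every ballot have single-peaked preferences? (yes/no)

Axis positions: Measure 3=1, Measure 4=2, Plan B=3, Option I=4, Plan D=5.
Ballot type 1 (peak Measure 3 at position 1): ranking walks positions 1-2-3-4-5, expanding outward from the peak — single-peaked.
Ballot type 2 (peak Plan D at position 5): ranking walks positions 5-4-3-2-1, expanding outward from the peak — single-peaked.
Ballot type 3 (peak Option I at position 4): ranking walks positions 4-3-5-2-1, expanding outward from the peak — single-peaked.
Ballot type 4 (peak Plan B at position 3): ranking walks positions 3-2-4-1-5, expanding outward from the peak — single-peaked.
Ballot type 5 (peak Plan B at position 3): ranking walks positions 3-4-2-1-5, expanding outward from the peak — single-peaked.
Ballot type 6 (peak Option I at position 4): ranking walks positions 4-5-3-2-1, expanding outward from the peak — single-peaked.
Every ranking is single-peaked on this axis.

yes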